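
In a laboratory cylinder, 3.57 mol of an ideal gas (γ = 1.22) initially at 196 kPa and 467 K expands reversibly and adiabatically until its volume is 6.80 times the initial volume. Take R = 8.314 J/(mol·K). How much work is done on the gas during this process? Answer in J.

V₁ = nRT₁/P₁ = 3.57×8.314×467/196 = 70.7 L.
Adiabatic: TV^(γ−1) = const ⇒ T₂ = 467×(0.147)^0.220 = 306 K; PV^γ = const ⇒ P₂ = 18.9 kPa.
ΔU = nCvΔT = 3.57×37.8×(306−467) = -21700 J.
Q = 0 for an adiabatic process, so W = −ΔU = 21700 J.
Work done on the gas = −W_by = -21700 J.

-21700 J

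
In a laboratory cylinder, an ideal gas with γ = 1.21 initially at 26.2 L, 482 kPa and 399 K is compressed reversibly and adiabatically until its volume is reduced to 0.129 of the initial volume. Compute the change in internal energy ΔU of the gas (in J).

32300 J

n = P₁V₁/(RT₁) = 482×26.2/(8.314×399) = 3.81 mol.
Adiabatic: TV^(γ−1) = const ⇒ T₂ = 399×(7.75)^0.210 = 613 K; PV^γ = const ⇒ P₂ = 5740 kPa.
For an ideal gas ΔU = nCvΔT with Cv = R/(γ−1) = 39.6 J/(mol·K).
ΔU = 3.81×39.6×(613−399) = 32300 J.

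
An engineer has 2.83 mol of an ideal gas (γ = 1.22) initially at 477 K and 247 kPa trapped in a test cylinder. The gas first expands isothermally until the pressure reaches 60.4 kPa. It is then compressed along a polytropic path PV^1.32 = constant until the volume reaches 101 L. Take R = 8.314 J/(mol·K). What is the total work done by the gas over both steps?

8250 J

V₁ = nRT₁/P₁ = 2.83×8.314×477/247 = 45.4 L.
Step 1 — Isothermal: T stays 477 K; PV = const ⇒ V₂ = 186 L, P₂ = 60.4 kPa.
ΔU = 0 (ideal gas, T constant).
W = nRT ln(V₂/V₁) = 2.83×8.314×477×ln(4.09) = 15800 J.
Q = ΔU + W = 15800 J.
State after step 1: P = 60.4 kPa, V = 186 L, T = 477 K.
Step 2 — Polytropic n=1.32: T₂ = T₁(V₁/V₂)^(n−1) = 477×(1.84)^0.32 = 580 K; P₂ = P₁(V₁/V₂)^n = 135 kPa.
W = (P₁V₁−P₂V₂)/(n−1) = (60.4×186−135×101)/0.32 = -7550 J.
ΔU = nCvΔT = 2.83×37.8×(580−477) = 11000 J.
Q = ΔU + W = 3430 J.
Net over both steps: W = 8250 J, Q = 19200 J, ΔU = 11000 J.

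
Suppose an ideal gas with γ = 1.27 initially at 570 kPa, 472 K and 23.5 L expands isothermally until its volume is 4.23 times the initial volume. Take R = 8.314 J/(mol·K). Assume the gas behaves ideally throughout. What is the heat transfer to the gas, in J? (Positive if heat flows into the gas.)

19300 J

n = P₁V₁/(RT₁) = 570×23.5/(8.314×472) = 3.41 mol.
Isothermal: T stays 472 K; PV = const ⇒ V₂ = 99.4 L, P₂ = 135 kPa.
ΔU = 0 (ideal gas, T constant).
W = nRT ln(V₂/V₁) = 3.41×8.314×472×ln(4.23) = 19300 J.
Q = ΔU + W = 19300 J.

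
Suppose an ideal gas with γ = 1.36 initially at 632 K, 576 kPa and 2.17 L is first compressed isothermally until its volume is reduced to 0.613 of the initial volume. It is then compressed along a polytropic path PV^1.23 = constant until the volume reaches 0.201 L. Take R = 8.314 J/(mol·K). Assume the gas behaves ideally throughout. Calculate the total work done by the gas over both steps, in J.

-3570 J

n = P₁V₁/(RT₁) = 576×2.17/(8.314×632) = 0.238 mol.
Step 1 — Isothermal: T stays 632 K; PV = const ⇒ V₂ = 1.33 L, P₂ = 940 kPa.
ΔU = 0 (ideal gas, T constant).
W = nRT ln(V₂/V₁) = 0.238×8.314×632×ln(0.613) = -612 J.
Q = ΔU + W = -612 J.
State after step 1: P = 940 kPa, V = 1.33 L, T = 632 K.
Step 2 — Polytropic n=1.23: T₂ = T₁(V₁/V₂)^(n−1) = 632×(6.62)^0.23 = 976 K; P₂ = P₁(V₁/V₂)^n = 9600 kPa.
W = (P₁V₁−P₂V₂)/(n−1) = (940×1.33−9600×0.201)/0.23 = -2960 J.
ΔU = nCvΔT = 0.238×23.1×(976−632) = 1890 J.
Q = ΔU + W = -1070 J.
Net over both steps: W = -3570 J, Q = -1680 J, ΔU = 1890 J.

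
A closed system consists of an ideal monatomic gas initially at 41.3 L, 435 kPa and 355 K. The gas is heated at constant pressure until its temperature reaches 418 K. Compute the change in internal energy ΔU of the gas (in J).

n = P₁V₁/(RT₁) = 435×41.3/(8.314×355) = 6.09 mol.
Isobaric: P stays 435 kPa; V/T = const ⇒ T₂ = 418 K, V₂ = 48.6 L.
For an ideal gas ΔU = nCvΔT with Cv = (3/2)R = 12.5 J/(mol·K).
ΔU = 6.09×12.5×(418−355) = 4780 J.

4780 J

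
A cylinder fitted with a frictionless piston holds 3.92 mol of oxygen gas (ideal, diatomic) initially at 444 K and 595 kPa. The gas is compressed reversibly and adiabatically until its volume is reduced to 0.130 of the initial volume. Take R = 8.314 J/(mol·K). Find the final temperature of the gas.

1000 K

V₁ = nRT₁/P₁ = 3.92×8.314×444/595 = 24.3 L.
Adiabatic: TV^(γ−1) = const ⇒ T₂ = 444×(7.69)^0.400 = 1000 K; PV^γ = const ⇒ P₂ = 10400 kPa.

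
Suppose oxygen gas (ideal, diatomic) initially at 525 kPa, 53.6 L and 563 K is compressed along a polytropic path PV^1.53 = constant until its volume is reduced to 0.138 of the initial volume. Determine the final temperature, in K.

Polytropic n=1.53: T₂ = T₁(V₁/V₂)^(n−1) = 563×(7.25)^0.53 = 1610 K; P₂ = P₁(V₁/V₂)^n = 10900 kPa.

1610 K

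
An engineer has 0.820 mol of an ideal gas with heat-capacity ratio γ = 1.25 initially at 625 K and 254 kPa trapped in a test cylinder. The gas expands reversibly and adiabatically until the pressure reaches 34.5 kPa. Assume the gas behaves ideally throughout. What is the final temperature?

419 K

V₁ = nRT₁/P₁ = 0.820×8.314×625/254 = 16.8 L.
Adiabatic: T₂/T₁ = (P₂/P₁)^((γ−1)/γ) ⇒ T₂ = 625×(0.136)^0.200 = 419 K; V₂ = 82.8 L.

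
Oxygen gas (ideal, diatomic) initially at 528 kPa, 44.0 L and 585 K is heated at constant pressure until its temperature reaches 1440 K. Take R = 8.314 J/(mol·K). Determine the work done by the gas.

34000 J

n = P₁V₁/(RT₁) = 528×44.0/(8.314×585) = 4.78 mol.
Isobaric: P stays 528 kPa; V/T = const ⇒ T₂ = 1440 K, V₂ = 108 L.
W = PΔV = 528×(108−44.0) kPa·L = 34000 J.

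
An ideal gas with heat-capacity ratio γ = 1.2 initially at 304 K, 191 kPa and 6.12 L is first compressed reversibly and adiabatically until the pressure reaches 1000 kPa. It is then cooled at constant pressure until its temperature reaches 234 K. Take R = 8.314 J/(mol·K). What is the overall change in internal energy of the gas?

-1350 J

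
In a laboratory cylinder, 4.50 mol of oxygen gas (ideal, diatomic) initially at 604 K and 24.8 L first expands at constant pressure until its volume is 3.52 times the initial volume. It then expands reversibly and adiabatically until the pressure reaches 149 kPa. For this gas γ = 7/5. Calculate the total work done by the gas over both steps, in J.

137000 J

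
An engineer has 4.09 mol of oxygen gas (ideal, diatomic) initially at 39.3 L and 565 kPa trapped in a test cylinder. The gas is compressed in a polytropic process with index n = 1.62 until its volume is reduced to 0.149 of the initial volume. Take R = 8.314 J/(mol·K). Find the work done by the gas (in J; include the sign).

T₁ = P₁V₁/(nR) = 565×39.3/(4.09×8.314) = 653 K.
Polytropic n=1.62: T₂ = T₁(V₁/V₂)^(n−1) = 653×(6.71)^0.62 = 2130 K; P₂ = P₁(V₁/V₂)^n = 12300 kPa.
W = (P₁V₁−P₂V₂)/(n−1) = (565×39.3−12300×5.86)/0.62 = -80800 J.

-80800 J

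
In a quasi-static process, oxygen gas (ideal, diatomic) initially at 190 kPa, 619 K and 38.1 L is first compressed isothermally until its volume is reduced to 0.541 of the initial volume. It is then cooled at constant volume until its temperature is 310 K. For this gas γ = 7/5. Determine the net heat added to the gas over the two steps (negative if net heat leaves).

-13500 J

n = P₁V₁/(RT₁) = 190×38.1/(8.314×619) = 1.41 mol.
Step 1 — Isothermal: T stays 619 K; PV = const ⇒ V₂ = 20.6 L, P₂ = 351 kPa.
ΔU = 0 (ideal gas, T constant).
W = nRT ln(V₂/V₁) = 1.41×8.314×619×ln(0.541) = -4450 J.
Q = ΔU + W = -4450 J.
State after step 1: P = 351 kPa, V = 20.6 L, T = 619 K.
Step 2 — Isochoric: V stays 20.6 L; P/T = const ⇒ T₂ = 310 K, P₂ = 176 kPa.
W = 0 (no volume change).
ΔU = nCvΔT = 1.41×20.8×(310−619) = -9030 J.
Q = ΔU = -9030 J.
Net over both steps: W = -4450 J, Q = -13500 J, ΔU = -9030 J.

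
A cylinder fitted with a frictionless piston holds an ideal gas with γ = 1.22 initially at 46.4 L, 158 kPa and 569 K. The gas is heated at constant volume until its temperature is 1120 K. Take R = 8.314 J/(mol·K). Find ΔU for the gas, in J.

32300 J

n = P₁V₁/(RT₁) = 158×46.4/(8.314×569) = 1.55 mol.
Isochoric: V stays 46.4 L; P/T = const ⇒ T₂ = 1120 K, P₂ = 311 kPa.
For an ideal gas ΔU = nCvΔT with Cv = R/(γ−1) = 37.8 J/(mol·K).
ΔU = 1.55×37.8×(1120−569) = 32300 J.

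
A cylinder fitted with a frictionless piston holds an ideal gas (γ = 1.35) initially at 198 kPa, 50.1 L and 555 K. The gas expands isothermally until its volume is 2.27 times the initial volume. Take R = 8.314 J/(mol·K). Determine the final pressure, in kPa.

Isothermal: T stays 555 K; PV = const ⇒ V₂ = 114 L, P₂ = 87.2 kPa.

87.2 kPa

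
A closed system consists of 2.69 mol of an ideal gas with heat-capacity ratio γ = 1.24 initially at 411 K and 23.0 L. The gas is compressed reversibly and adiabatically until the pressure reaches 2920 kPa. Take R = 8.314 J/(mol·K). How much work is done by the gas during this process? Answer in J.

-18000 J

P₁ = nRT₁/V₁ = 2.69×8.314×411/23.0 = 400 kPa.
Adiabatic: T₂/T₁ = (P₂/P₁)^((γ−1)/γ) ⇒ T₂ = 411×(7.31)^0.194 = 604 K; V₂ = 4.63 L.
ΔU = nCvΔT = 2.69×34.6×(604−411) = 18000 J.
Q = 0 for an adiabatic process, so W = −ΔU = -18000 J.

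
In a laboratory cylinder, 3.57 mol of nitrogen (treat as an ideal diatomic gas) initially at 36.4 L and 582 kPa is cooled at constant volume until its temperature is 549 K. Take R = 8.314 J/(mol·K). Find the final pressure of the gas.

448 kPa

T₁ = P₁V₁/(nR) = 582×36.4/(3.57×8.314) = 714 K.
Isochoric: V stays 36.4 L; P/T = const ⇒ T₂ = 549 K, P₂ = 448 kPa.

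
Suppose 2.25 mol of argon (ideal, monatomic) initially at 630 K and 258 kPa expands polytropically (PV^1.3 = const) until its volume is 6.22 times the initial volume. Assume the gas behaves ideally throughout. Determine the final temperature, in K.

364 K

V₁ = nRT₁/P₁ = 2.25×8.314×630/258 = 45.7 L.
Polytropic n=1.3: T₂ = T₁(V₁/V₂)^(n−1) = 630×(0.161)^0.30 = 364 K; P₂ = P₁(V₁/V₂)^n = 24.0 kPa.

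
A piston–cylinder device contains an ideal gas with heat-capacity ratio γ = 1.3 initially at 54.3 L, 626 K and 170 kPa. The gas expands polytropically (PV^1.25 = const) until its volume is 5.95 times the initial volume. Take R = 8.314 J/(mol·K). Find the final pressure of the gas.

18.3 kPa

Polytropic n=1.25: T₂ = T₁(V₁/V₂)^(n−1) = 626×(0.168)^0.25 = 401 K; P₂ = P₁(V₁/V₂)^n = 18.3 kPa.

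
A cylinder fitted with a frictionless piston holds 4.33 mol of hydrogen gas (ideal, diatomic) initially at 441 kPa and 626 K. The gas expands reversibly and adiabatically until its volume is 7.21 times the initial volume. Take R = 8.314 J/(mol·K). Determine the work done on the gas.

-30800 J

V₁ = nRT₁/P₁ = 4.33×8.314×626/441 = 51.1 L.
Adiabatic: TV^(γ−1) = const ⇒ T₂ = 626×(0.139)^0.400 = 284 K; PV^γ = const ⇒ P₂ = 27.8 kPa.
ΔU = nCvΔT = 4.33×20.8×(284−626) = -30800 J.
Q = 0 for an adiabatic process, so W = −ΔU = 30800 J.
Work done on the gas = −W_by = -30800 J.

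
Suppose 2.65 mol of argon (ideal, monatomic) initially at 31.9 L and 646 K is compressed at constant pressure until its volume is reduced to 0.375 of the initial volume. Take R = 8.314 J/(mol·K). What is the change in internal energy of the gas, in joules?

P₁ = nRT₁/V₁ = 2.65×8.314×646/31.9 = 446 kPa.
Isobaric: P stays 446 kPa; V/T = const ⇒ T₂ = 242 K, V₂ = 12.0 L.
For an ideal gas ΔU = nCvΔT with Cv = (3/2)R = 12.5 J/(mol·K).
ΔU = 2.65×12.5×(242−646) = -13300 J.

-13300 J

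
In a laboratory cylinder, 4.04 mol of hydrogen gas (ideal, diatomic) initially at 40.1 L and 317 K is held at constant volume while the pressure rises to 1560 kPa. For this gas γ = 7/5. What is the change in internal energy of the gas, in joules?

130000 J

P₁ = nRT₁/V₁ = 4.04×8.314×317/40.1 = 266 kPa.
Isochoric: V stays 40.1 L; P/T = const ⇒ T₂ = 1860 K, P₂ = 1560 kPa.
For an ideal gas ΔU = nCvΔT with Cv = (5/2)R = 20.8 J/(mol·K).
ΔU = 4.04×20.8×(1860−317) = 130000 J.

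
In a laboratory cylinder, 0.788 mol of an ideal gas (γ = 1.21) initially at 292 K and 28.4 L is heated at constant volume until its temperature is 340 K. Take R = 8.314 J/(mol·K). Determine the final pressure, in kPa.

P₁ = nRT₁/V₁ = 0.788×8.314×292/28.4 = 67.4 kPa.
Isochoric: V stays 28.4 L; P/T = const ⇒ T₂ = 340 K, P₂ = 78.4 kPa.

78.4 kPa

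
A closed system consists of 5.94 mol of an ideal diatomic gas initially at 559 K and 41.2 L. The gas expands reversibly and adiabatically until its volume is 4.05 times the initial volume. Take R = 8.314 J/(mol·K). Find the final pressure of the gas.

94.6 kPa

P₁ = nRT₁/V₁ = 5.94×8.314×559/41.2 = 670 kPa.
Adiabatic: TV^(γ−1) = const ⇒ T₂ = 559×(0.247)^0.400 = 319 K; PV^γ = const ⇒ P₂ = 94.6 kPa.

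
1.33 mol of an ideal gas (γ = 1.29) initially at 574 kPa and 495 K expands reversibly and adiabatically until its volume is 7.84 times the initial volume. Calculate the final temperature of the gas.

V₁ = nRT₁/P₁ = 1.33×8.314×495/574 = 9.54 L.
Adiabatic: TV^(γ−1) = const ⇒ T₂ = 495×(0.128)^0.290 = 272 K; PV^γ = const ⇒ P₂ = 40.3 kPa.

272 K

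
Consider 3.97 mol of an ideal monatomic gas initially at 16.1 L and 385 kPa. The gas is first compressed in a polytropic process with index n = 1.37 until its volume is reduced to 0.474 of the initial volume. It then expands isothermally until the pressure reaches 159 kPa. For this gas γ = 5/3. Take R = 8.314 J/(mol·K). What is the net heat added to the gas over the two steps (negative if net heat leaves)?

13200 J

T₁ = P₁V₁/(nR) = 385×16.1/(3.97×8.314) = 188 K.
Step 1 — Polytropic n=1.37: T₂ = T₁(V₁/V₂)^(n−1) = 188×(2.11)^0.37 = 248 K; P₂ = P₁(V₁/V₂)^n = 1070 kPa.
W = (P₁V₁−P₂V₂)/(n−1) = (385×16.1−1070×7.63)/0.37 = -5330 J.
ΔU = nCvΔT = 3.97×12.5×(248−188) = 2960 J.
Q = ΔU + W = -2370 J.
State after step 1: P = 1070 kPa, V = 7.63 L, T = 248 K.
Step 2 — Isothermal: T stays 248 K; PV = const ⇒ V₂ = 51.4 L, P₂ = 159 kPa.
ΔU = 0 (ideal gas, T constant).
W = nRT ln(V₂/V₁) = 3.97×8.314×248×ln(6.73) = 15600 J.
Q = ΔU + W = 15600 J.
Net over both steps: W = 10300 J, Q = 13200 J, ΔU = 2960 J.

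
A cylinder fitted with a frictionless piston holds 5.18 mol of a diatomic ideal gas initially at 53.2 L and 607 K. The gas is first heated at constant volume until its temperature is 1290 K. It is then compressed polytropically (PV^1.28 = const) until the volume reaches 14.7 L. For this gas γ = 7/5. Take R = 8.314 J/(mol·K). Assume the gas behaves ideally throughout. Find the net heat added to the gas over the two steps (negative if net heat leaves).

P₁ = nRT₁/V₁ = 5.18×8.314×607/53.2 = 491 kPa.
Step 1 — Isochoric: V stays 53.2 L; P/T = const ⇒ T₂ = 1290 K, P₂ = 1040 kPa.
W = 0 (no volume change).
ΔU = nCvΔT = 5.18×20.8×(1290−607) = 73500 J.
Q = ΔU = 73500 J.
State after step 1: P = 1040 kPa, V = 53.2 L, T = 1290 K.
Step 2 — Polytropic n=1.28: T₂ = T₁(V₁/V₂)^(n−1) = 1290×(3.62)^0.28 = 1850 K; P₂ = P₁(V₁/V₂)^n = 5420 kPa.
W = (P₁V₁−P₂V₂)/(n−1) = (1040×53.2−5420×14.7)/0.28 = -86000 J.
ΔU = nCvΔT = 5.18×20.8×(1850−1290) = 60200 J.
Q = ΔU + W = -25800 J.
Net over both steps: W = -86000 J, Q = 47700 J, ΔU = 134000 J.

47700 J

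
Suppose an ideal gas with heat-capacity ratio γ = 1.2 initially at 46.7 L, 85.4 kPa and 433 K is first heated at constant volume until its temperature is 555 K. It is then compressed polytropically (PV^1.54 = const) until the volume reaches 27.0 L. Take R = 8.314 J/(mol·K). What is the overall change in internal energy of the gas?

14400 J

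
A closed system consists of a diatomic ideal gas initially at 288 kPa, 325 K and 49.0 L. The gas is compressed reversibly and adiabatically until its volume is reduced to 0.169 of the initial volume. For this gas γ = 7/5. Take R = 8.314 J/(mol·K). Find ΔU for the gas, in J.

36600 J

n = P₁V₁/(RT₁) = 288×49.0/(8.314×325) = 5.22 mol.
Adiabatic: TV^(γ−1) = const ⇒ T₂ = 325×(5.92)^0.400 = 662 K; PV^γ = const ⇒ P₂ = 3470 kPa.
For an ideal gas ΔU = nCvΔT with Cv = (5/2)R = 20.8 J/(mol·K).
ΔU = 5.22×20.8×(662−325) = 36600 J.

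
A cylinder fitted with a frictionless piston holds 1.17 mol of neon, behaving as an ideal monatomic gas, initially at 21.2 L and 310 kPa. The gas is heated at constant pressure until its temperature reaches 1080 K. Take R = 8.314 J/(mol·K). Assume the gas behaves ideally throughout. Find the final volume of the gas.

33.9 L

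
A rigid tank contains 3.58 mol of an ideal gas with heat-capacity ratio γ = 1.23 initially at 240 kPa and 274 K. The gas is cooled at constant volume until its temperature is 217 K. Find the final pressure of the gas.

V₁ = nRT₁/P₁ = 3.58×8.314×274/240 = 34.0 L.
Isochoric: V stays 34.0 L; P/T = const ⇒ T₂ = 217 K, P₂ = 190 kPa.

190 kPa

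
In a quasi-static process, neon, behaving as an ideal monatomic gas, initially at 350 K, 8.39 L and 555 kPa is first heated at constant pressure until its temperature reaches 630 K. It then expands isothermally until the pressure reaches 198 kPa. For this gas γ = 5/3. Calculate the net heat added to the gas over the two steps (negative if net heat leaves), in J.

18000 J

n = P₁V₁/(RT₁) = 555×8.39/(8.314×350) = 1.60 mol.
Step 1 — Isobaric: P stays 555 kPa; V/T = const ⇒ T₂ = 630 K, V₂ = 15.1 L.
W = PΔV = 555×(15.1−8.39) kPa·L = 3730 J.
ΔU = nCvΔT = 1.60×12.5×(630−350) = 5590 J.
Q = ΔU + W = nCpΔT = 9310 J.
State after step 1: P = 555 kPa, V = 15.1 L, T = 630 K.
Step 2 — Isothermal: T stays 630 K; PV = const ⇒ V₂ = 42.3 L, P₂ = 198 kPa.
ΔU = 0 (ideal gas, T constant).
W = nRT ln(V₂/V₁) = 1.60×8.314×630×ln(2.80) = 8640 J.
Q = ΔU + W = 8640 J.
Net over both steps: W = 12400 J, Q = 18000 J, ΔU = 5590 J.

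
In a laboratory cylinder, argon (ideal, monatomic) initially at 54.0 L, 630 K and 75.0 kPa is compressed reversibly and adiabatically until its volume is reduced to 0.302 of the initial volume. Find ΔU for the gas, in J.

7420 J

n = P₁V₁/(RT₁) = 75.0×54.0/(8.314×630) = 0.773 mol.
Adiabatic: TV^(γ−1) = const ⇒ T₂ = 630×(3.31)^0.667 = 1400 K; PV^γ = const ⇒ P₂ = 552 kPa.
For an ideal gas ΔU = nCvΔT with Cv = (3/2)R = 12.5 J/(mol·K).
ΔU = 0.773×12.5×(1400−630) = 7420 J.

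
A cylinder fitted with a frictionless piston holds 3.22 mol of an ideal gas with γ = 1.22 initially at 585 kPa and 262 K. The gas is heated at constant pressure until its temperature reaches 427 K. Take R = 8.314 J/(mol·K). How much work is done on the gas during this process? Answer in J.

-4420 J

V₁ = nRT₁/P₁ = 3.22×8.314×262/585 = 12.0 L.
Isobaric: P stays 585 kPa; V/T = const ⇒ T₂ = 427 K, V₂ = 19.5 L.
W = PΔV = 585×(19.5−12.0) kPa·L = 4420 J.
Work done on the gas = −W_by = -4420 J.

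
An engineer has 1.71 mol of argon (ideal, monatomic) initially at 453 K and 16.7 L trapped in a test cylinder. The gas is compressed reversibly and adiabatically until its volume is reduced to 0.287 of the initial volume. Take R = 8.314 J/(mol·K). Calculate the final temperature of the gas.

1040 K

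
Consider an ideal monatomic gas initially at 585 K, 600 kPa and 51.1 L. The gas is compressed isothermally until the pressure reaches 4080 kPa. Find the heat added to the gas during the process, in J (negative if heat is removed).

-58800 J

n = P₁V₁/(RT₁) = 600×51.1/(8.314×585) = 6.30 mol.
Isothermal: T stays 585 K; PV = const ⇒ V₂ = 7.51 L, P₂ = 4080 kPa.
ΔU = 0 (ideal gas, T constant).
W = nRT ln(V₂/V₁) = 6.30×8.314×585×ln(0.147) = -58800 J.
Q = ΔU + W = -58800 J.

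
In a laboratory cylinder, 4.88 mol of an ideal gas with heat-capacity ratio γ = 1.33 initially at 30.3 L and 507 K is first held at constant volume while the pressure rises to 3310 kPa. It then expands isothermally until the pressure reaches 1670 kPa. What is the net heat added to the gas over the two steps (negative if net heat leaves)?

P₁ = nRT₁/V₁ = 4.88×8.314×507/30.3 = 679 kPa.
Step 1 — Isochoric: V stays 30.3 L; P/T = const ⇒ T₂ = 2470 K, P₂ = 3310 kPa.
W = 0 (no volume change).
ΔU = nCvΔT = 4.88×25.2×(2470−507) = 242000 J.
Q = ΔU = 242000 J.
State after step 1: P = 3310 kPa, V = 30.3 L, T = 2470 K.
Step 2 — Isothermal: T stays 2470 K; PV = const ⇒ V₂ = 60.1 L, P₂ = 1670 kPa.
ΔU = 0 (ideal gas, T constant).
W = nRT ln(V₂/V₁) = 4.88×8.314×2470×ln(1.98) = 68600 J.
Q = ΔU + W = 68600 J.
Net over both steps: W = 68600 J, Q = 310000 J, ΔU = 242000 J.

310000 J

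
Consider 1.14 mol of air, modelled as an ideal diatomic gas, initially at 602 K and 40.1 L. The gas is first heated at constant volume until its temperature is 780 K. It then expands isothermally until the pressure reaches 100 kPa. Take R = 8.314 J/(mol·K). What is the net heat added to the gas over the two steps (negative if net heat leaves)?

8740 J

P₁ = nRT₁/V₁ = 1.14×8.314×602/40.1 = 142 kPa.
Step 1 — Isochoric: V stays 40.1 L; P/T = const ⇒ T₂ = 780 K, P₂ = 184 kPa.
W = 0 (no volume change).
ΔU = nCvΔT = 1.14×20.8×(780−602) = 4220 J.
Q = ΔU = 4220 J.
State after step 1: P = 184 kPa, V = 40.1 L, T = 780 K.
Step 2 — Isothermal: T stays 780 K; PV = const ⇒ V₂ = 73.9 L, P₂ = 100 kPa.
ΔU = 0 (ideal gas, T constant).
W = nRT ln(V₂/V₁) = 1.14×8.314×780×ln(1.84) = 4520 J.
Q = ΔU + W = 4520 J.
Net over both steps: W = 4520 J, Q = 8740 J, ΔU = 4220 J.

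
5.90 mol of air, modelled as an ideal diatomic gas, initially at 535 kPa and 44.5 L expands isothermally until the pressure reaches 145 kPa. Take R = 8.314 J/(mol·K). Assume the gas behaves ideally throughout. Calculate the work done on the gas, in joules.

-31100 J

T₁ = P₁V₁/(nR) = 535×44.5/(5.90×8.314) = 485 K.
Isothermal: T stays 485 K; PV = const ⇒ V₂ = 164 L, P₂ = 145 kPa.
W = nRT ln(V₂/V₁) = 5.90×8.314×485×ln(3.69) = 31100 J.
Work done on the gas = −W_by = -31100 J.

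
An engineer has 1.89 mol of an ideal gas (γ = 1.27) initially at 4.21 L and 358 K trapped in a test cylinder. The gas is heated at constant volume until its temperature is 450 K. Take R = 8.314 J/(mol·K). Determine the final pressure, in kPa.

P₁ = nRT₁/V₁ = 1.89×8.314×358/4.21 = 1340 kPa.
Isochoric: V stays 4.21 L; P/T = const ⇒ T₂ = 450 K, P₂ = 1680 kPa.

1680 kPa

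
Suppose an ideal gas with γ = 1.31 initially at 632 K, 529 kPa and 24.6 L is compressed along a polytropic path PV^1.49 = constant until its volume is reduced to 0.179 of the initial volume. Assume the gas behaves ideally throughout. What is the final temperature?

1470 K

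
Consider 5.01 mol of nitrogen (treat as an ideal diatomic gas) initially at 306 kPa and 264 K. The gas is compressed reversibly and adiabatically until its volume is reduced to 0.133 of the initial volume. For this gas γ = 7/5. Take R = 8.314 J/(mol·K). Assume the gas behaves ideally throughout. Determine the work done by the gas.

-34100 J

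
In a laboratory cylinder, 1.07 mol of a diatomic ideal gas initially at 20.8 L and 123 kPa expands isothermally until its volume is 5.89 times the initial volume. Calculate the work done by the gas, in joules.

T₁ = P₁V₁/(nR) = 123×20.8/(1.07×8.314) = 288 K.
Isothermal: T stays 288 K; PV = const ⇒ V₂ = 123 L, P₂ = 20.9 kPa.
W = nRT ln(V₂/V₁) = 1.07×8.314×288×ln(5.89) = 4540 J.

4540 J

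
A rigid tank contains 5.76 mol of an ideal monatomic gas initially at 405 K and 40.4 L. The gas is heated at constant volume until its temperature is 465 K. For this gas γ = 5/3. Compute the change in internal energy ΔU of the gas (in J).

P₁ = nRT₁/V₁ = 5.76×8.314×405/40.4 = 480 kPa.
Isochoric: V stays 40.4 L; P/T = const ⇒ T₂ = 465 K, P₂ = 551 kPa.
For an ideal gas ΔU = nCvΔT with Cv = (3/2)R = 12.5 J/(mol·K).
ΔU = 5.76×12.5×(465−405) = 4310 J.

4310 J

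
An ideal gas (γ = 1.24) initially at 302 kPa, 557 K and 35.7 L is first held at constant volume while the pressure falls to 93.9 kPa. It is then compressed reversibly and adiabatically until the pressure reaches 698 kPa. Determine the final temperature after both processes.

255 K

n = P₁V₁/(RT₁) = 302×35.7/(8.314×557) = 2.33 mol.
Step 1 — Isochoric: V stays 35.7 L; P/T = const ⇒ T₂ = 173 K, P₂ = 93.9 kPa.
W = 0 (no volume change).
ΔU = nCvΔT = 2.33×34.6×(173−557) = -31000 J.
Q = ΔU = -31000 J.
State after step 1: P = 93.9 kPa, V = 35.7 L, T = 173 K.
Step 2 — Adiabatic: T₂/T₁ = (P₂/P₁)^((γ−1)/γ) ⇒ T₂ = 173×(7.43)^0.194 = 255 K; V₂ = 7.08 L.
ΔU = nCvΔT = 2.33×34.6×(255−173) = 6630 J.
Q = 0 for an adiabatic process, so W = −ΔU = -6630 J.
Net over both steps: W = -6630 J, Q = -31000 J, ΔU = -24300 J.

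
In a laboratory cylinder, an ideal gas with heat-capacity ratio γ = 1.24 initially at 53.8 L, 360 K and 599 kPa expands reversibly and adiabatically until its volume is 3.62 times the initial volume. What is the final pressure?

Adiabatic: TV^(γ−1) = const ⇒ T₂ = 360×(0.276)^0.240 = 264 K; PV^γ = const ⇒ P₂ = 122 kPa.

122 kPa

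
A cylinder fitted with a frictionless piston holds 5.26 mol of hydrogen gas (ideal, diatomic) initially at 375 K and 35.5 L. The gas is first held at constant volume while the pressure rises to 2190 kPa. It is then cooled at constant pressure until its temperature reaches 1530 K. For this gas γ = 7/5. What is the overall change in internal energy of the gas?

P₁ = nRT₁/V₁ = 5.26×8.314×375/35.5 = 462 kPa.
Step 1 — Isochoric: V stays 35.5 L; P/T = const ⇒ T₂ = 1780 K, P₂ = 2190 kPa.
W = 0 (no volume change).
ΔU = nCvΔT = 5.26×20.8×(1780−375) = 153000 J.
Q = ΔU = 153000 J.
State after step 1: P = 2190 kPa, V = 35.5 L, T = 1780 K.
Step 2 — Isobaric: P stays 2190 kPa; V/T = const ⇒ T₂ = 1530 K, V₂ = 30.6 L.
W = PΔV = 2190×(30.6−35.5) kPa·L = -10800 J.
ΔU = nCvΔT = 5.26×20.8×(1530−1780) = -27100 J.
Q = ΔU + W = nCpΔT = -37900 J.
Net over both steps: W = -10800 J, Q = 115000 J, ΔU = 126000 J.

126000 J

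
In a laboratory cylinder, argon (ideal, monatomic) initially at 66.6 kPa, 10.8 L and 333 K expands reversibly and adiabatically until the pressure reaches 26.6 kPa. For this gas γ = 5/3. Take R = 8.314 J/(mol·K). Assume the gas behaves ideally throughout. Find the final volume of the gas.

18.7 L

Adiabatic: T₂/T₁ = (P₂/P₁)^((γ−1)/γ) ⇒ T₂ = 333×(0.399)^0.400 = 231 K; V₂ = 18.7 L.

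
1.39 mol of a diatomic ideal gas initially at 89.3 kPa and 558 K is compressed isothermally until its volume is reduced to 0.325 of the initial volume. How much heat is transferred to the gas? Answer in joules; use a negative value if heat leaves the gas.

V₁ = nRT₁/P₁ = 1.39×8.314×558/89.3 = 72.2 L.
Isothermal: T stays 558 K; PV = const ⇒ V₂ = 23.5 L, P₂ = 275 kPa.
ΔU = 0 (ideal gas, T constant).
W = nRT ln(V₂/V₁) = 1.39×8.314×558×ln(0.325) = -7250 J.
Q = ΔU + W = -7250 J.

-7250 J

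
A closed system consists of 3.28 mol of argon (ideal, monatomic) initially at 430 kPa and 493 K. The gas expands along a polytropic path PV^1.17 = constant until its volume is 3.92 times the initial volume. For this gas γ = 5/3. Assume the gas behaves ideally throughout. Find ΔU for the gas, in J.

V₁ = nRT₁/P₁ = 3.28×8.314×493/430 = 31.3 L.
Polytropic n=1.17: T₂ = T₁(V₁/V₂)^(n−1) = 493×(0.255)^0.17 = 391 K; P₂ = P₁(V₁/V₂)^n = 87.0 kPa.
For an ideal gas ΔU = nCvΔT with Cv = (3/2)R = 12.5 J/(mol·K).
ΔU = 3.28×12.5×(391−493) = -4180 J.

-4180 J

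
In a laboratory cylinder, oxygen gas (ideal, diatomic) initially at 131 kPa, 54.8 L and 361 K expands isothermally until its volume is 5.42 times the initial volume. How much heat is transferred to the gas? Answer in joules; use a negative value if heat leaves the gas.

n = P₁V₁/(RT₁) = 131×54.8/(8.314×361) = 2.39 mol.
Isothermal: T stays 361 K; PV = const ⇒ V₂ = 297 L, P₂ = 24.2 kPa.
ΔU = 0 (ideal gas, T constant).
W = nRT ln(V₂/V₁) = 2.39×8.314×361×ln(5.42) = 12100 J.
Q = ΔU + W = 12100 J.

12100 J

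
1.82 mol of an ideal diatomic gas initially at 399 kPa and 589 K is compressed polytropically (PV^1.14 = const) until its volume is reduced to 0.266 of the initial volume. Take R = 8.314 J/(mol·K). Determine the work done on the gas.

V₁ = nRT₁/P₁ = 1.82×8.314×589/399 = 22.3 L.
Polytropic n=1.14: T₂ = T₁(V₁/V₂)^(n−1) = 589×(3.76)^0.14 = 709 K; P₂ = P₁(V₁/V₂)^n = 1810 kPa.
W = (P₁V₁−P₂V₂)/(n−1) = (399×22.3−1810×5.94)/0.14 = -13000 J.
Work done on the gas = −W_by = 13000 J.

13000 J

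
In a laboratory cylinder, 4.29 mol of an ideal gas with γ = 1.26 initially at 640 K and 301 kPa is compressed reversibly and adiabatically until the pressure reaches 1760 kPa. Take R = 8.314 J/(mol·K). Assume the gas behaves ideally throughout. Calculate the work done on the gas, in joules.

V₁ = nRT₁/P₁ = 4.29×8.314×640/301 = 75.8 L.
Adiabatic: T₂/T₁ = (P₂/P₁)^((γ−1)/γ) ⇒ T₂ = 640×(5.85)^0.206 = 921 K; V₂ = 18.7 L.
ΔU = nCvΔT = 4.29×32.0×(921−640) = 38600 J.
Q = 0 for an adiabatic process, so W = −ΔU = -38600 J.
Work done on the gas = −W_by = 38600 J.

38600 J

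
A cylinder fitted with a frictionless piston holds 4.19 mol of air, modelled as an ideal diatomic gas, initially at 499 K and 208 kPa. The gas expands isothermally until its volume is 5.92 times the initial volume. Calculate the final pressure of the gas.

V₁ = nRT₁/P₁ = 4.19×8.314×499/208 = 83.6 L.
Isothermal: T stays 499 K; PV = const ⇒ V₂ = 495 L, P₂ = 35.1 kPa.

35.1 kPa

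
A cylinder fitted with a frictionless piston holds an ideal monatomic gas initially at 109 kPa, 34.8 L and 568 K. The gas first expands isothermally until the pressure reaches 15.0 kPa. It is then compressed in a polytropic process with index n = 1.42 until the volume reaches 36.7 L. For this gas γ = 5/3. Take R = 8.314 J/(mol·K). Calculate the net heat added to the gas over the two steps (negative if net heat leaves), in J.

3350 J

n = P₁V₁/(RT₁) = 109×34.8/(8.314×568) = 0.803 mol.
Step 1 — Isothermal: T stays 568 K; PV = const ⇒ V₂ = 253 L, P₂ = 15.0 kPa.
ΔU = 0 (ideal gas, T constant).
W = nRT ln(V₂/V₁) = 0.803×8.314×568×ln(7.27) = 7520 J.
Q = ΔU + W = 7520 J.
State after step 1: P = 15.0 kPa, V = 253 L, T = 568 K.
Step 2 — Polytropic n=1.42: T₂ = T₁(V₁/V₂)^(n−1) = 568×(6.89)^0.42 = 1280 K; P₂ = P₁(V₁/V₂)^n = 232 kPa.
W = (P₁V₁−P₂V₂)/(n−1) = (15.0×253−232×36.7)/0.42 = -11300 J.
ΔU = nCvΔT = 0.803×12.5×(1280−568) = 7110 J.
Q = ΔU + W = -4170 J.
Net over both steps: W = -3760 J, Q = 3350 J, ΔU = 7110 J.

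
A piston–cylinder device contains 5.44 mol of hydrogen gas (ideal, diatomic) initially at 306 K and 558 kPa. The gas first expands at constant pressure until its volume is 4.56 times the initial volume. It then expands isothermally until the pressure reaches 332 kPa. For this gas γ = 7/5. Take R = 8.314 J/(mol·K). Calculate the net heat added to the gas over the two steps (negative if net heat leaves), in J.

V₁ = nRT₁/P₁ = 5.44×8.314×306/558 = 24.8 L.
Step 1 — Isobaric: P stays 558 kPa; V/T = const ⇒ T₂ = 1400 K, V₂ = 113 L.
W = PΔV = 558×(113−24.8) kPa·L = 49300 J.
ΔU = nCvΔT = 5.44×20.8×(1400−306) = 123000 J.
Q = ΔU + W = nCpΔT = 172000 J.
State after step 1: P = 558 kPa, V = 113 L, T = 1400 K.
Step 2 — Isothermal: T stays 1400 K; PV = const ⇒ V₂ = 190 L, P₂ = 332 kPa.
ΔU = 0 (ideal gas, T constant).
W = nRT ln(V₂/V₁) = 5.44×8.314×1400×ln(1.68) = 32800 J.
Q = ΔU + W = 32800 J.
Net over both steps: W = 82000 J, Q = 205000 J, ΔU = 123000 J.

205000 J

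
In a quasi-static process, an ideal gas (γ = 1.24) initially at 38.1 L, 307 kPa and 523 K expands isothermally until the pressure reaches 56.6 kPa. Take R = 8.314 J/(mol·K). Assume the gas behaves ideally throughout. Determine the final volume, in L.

Isothermal: T stays 523 K; PV = const ⇒ V₂ = 207 L, P₂ = 56.6 kPa.

207 L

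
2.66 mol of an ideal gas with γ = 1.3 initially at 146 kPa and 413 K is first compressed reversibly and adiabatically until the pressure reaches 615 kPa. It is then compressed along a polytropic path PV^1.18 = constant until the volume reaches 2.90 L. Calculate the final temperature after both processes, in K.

V₁ = nRT₁/P₁ = 2.66×8.314×413/146 = 62.6 L.
Step 1 — Adiabatic: T₂/T₁ = (P₂/P₁)^((γ−1)/γ) ⇒ T₂ = 413×(4.21)^0.231 = 576 K; V₂ = 20.7 L.
ΔU = nCvΔT = 2.66×27.7×(576−413) = 12000 J.
Q = 0 for an adiabatic process, so W = −ΔU = -12000 J.
State after step 1: P = 615 kPa, V = 20.7 L, T = 576 K.
Step 2 — Polytropic n=1.18: T₂ = T₁(V₁/V₂)^(n−1) = 576×(7.14)^0.18 = 820 K; P₂ = P₁(V₁/V₂)^n = 6250 kPa.
W = (P₁V₁−P₂V₂)/(n−1) = (615×20.7−6250×2.90)/0.18 = -30000 J.
ΔU = nCvΔT = 2.66×27.7×(820−576) = 18000 J.
Q = ΔU + W = -12000 J.
Net over both steps: W = -42000 J, Q = -12000 J, ΔU = 30000 J.

820 K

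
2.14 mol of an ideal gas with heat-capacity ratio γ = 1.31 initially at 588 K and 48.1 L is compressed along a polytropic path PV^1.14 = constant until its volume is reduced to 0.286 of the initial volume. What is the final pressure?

906 kPa

P₁ = nRT₁/V₁ = 2.14×8.314×588/48.1 = 217 kPa.
Polytropic n=1.14: T₂ = T₁(V₁/V₂)^(n−1) = 588×(3.50)^0.14 = 701 K; P₂ = P₁(V₁/V₂)^n = 906 kPa.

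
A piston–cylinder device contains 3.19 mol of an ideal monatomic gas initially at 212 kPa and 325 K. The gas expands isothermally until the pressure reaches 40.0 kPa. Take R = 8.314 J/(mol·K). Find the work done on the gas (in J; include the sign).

-14400 J

V₁ = nRT₁/P₁ = 3.19×8.314×325/212 = 40.7 L.
Isothermal: T stays 325 K; PV = const ⇒ V₂ = 215 L, P₂ = 40.0 kPa.
W = nRT ln(V₂/V₁) = 3.19×8.314×325×ln(5.30) = 14400 J.
Work done on the gas = −W_by = -14400 J.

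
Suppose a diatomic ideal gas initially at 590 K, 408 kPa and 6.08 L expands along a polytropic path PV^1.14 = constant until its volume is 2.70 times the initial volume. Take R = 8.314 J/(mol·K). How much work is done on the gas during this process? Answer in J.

n = P₁V₁/(RT₁) = 408×6.08/(8.314×590) = 0.506 mol.
Polytropic n=1.14: T₂ = T₁(V₁/V₂)^(n−1) = 590×(0.370)^0.14 = 513 K; P₂ = P₁(V₁/V₂)^n = 131 kPa.
W = (P₁V₁−P₂V₂)/(n−1) = (408×6.08−131×16.4)/0.14 = 2300 J.
Work done on the gas = −W_by = -2300 J.

-2300 J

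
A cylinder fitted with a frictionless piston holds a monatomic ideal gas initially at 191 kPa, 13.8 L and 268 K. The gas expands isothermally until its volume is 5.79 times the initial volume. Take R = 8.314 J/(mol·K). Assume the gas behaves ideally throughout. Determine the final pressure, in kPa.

Isothermal: T stays 268 K; PV = const ⇒ V₂ = 79.9 L, P₂ = 33.0 kPa.

33.0 kPa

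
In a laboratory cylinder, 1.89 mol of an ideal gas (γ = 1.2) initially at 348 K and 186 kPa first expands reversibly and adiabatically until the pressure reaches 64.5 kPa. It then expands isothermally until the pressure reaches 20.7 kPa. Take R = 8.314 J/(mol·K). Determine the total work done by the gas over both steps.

V₁ = nRT₁/P₁ = 1.89×8.314×348/186 = 29.4 L.
Step 1 — Adiabatic: T₂/T₁ = (P₂/P₁)^((γ−1)/γ) ⇒ T₂ = 348×(0.347)^0.167 = 292 K; V₂ = 71.1 L.
ΔU = nCvΔT = 1.89×41.6×(292−348) = -4420 J.
Q = 0 for an adiabatic process, so W = −ΔU = 4420 J.
State after step 1: P = 64.5 kPa, V = 71.1 L, T = 292 K.
Step 2 — Isothermal: T stays 292 K; PV = const ⇒ V₂ = 221 L, P₂ = 20.7 kPa.
ΔU = 0 (ideal gas, T constant).
W = nRT ln(V₂/V₁) = 1.89×8.314×292×ln(3.12) = 5210 J.
Q = ΔU + W = 5210 J.
Net over both steps: W = 9630 J, Q = 5210 J, ΔU = -4420 J.

9630 J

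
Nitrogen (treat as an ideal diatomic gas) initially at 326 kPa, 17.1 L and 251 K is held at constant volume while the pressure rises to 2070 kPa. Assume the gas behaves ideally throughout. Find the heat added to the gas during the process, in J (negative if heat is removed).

74600 J

n = P₁V₁/(RT₁) = 326×17.1/(8.314×251) = 2.67 mol.
Isochoric: V stays 17.1 L; P/T = const ⇒ T₂ = 1590 K, P₂ = 2070 kPa.
W = 0 (no volume change).
ΔU = nCvΔT = 2.67×20.8×(1590−251) = 74600 J.
Q = ΔU = 74600 J.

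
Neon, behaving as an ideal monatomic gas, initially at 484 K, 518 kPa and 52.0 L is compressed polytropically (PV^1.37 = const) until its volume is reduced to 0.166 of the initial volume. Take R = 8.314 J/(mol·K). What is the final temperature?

941 K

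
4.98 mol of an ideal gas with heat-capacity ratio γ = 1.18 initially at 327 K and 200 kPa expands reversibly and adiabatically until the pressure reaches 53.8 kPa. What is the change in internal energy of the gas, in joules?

V₁ = nRT₁/P₁ = 4.98×8.314×327/200 = 67.7 L.
Adiabatic: T₂/T₁ = (P₂/P₁)^((γ−1)/γ) ⇒ T₂ = 327×(0.269)^0.153 = 268 K; V₂ = 206 L.
For an ideal gas ΔU = nCvΔT with Cv = R/(γ−1) = 46.2 J/(mol·K).
ΔU = 4.98×46.2×(268−327) = -13700 J.

-13700 J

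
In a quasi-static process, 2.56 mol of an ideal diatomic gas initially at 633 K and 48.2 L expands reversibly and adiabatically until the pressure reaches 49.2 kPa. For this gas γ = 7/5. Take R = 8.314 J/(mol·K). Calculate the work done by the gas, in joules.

P₁ = nRT₁/V₁ = 2.56×8.314×633/48.2 = 280 kPa.
Adiabatic: T₂/T₁ = (P₂/P₁)^((γ−1)/γ) ⇒ T₂ = 633×(0.176)^0.286 = 385 K; V₂ = 167 L.
ΔU = nCvΔT = 2.56×20.8×(385−633) = -13200 J.
Q = 0 for an adiabatic process, so W = −ΔU = 13200 J.

13200 J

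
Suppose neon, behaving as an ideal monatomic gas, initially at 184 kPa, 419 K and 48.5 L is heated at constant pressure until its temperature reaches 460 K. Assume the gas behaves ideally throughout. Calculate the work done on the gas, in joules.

-873 J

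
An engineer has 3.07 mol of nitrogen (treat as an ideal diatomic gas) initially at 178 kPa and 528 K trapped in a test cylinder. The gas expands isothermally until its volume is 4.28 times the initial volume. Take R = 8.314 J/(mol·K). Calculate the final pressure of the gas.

V₁ = nRT₁/P₁ = 3.07×8.314×528/178 = 75.7 L.
Isothermal: T stays 528 K; PV = const ⇒ V₂ = 324 L, P₂ = 41.6 kPa.

41.6 kPa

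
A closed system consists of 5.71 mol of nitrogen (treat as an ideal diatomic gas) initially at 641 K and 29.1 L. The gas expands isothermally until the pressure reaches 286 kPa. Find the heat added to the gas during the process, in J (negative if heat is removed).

P₁ = nRT₁/V₁ = 5.71×8.314×641/29.1 = 1050 kPa.
Isothermal: T stays 641 K; PV = const ⇒ V₂ = 106 L, P₂ = 286 kPa.
ΔU = 0 (ideal gas, T constant).
W = nRT ln(V₂/V₁) = 5.71×8.314×641×ln(3.66) = 39500 J.
Q = ΔU + W = 39500 J.

39500 J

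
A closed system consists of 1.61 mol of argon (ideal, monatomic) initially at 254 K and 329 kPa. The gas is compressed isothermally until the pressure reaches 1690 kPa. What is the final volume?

V₁ = nRT₁/P₁ = 1.61×8.314×254/329 = 10.3 L.
Isothermal: T stays 254 K; PV = const ⇒ V₂ = 2.01 L, P₂ = 1690 kPa.

2.01 L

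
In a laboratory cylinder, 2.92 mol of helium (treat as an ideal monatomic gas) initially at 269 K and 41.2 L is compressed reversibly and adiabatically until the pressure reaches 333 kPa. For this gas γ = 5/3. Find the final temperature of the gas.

P₁ = nRT₁/V₁ = 2.92×8.314×269/41.2 = 159 kPa.
Adiabatic: T₂/T₁ = (P₂/P₁)^((γ−1)/γ) ⇒ T₂ = 269×(2.10)^0.400 = 362 K; V₂ = 26.4 L.

362 K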